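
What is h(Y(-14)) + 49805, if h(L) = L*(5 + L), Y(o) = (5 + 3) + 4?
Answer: 50009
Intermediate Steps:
Y(o) = 12 (Y(o) = 8 + 4 = 12)
h(Y(-14)) + 49805 = 12*(5 + 12) + 49805 = 12*17 + 49805 = 204 + 49805 = 50009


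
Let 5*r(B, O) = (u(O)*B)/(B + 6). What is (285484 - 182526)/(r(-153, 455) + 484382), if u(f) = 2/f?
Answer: 5738621525/26998241776 ≈ 0.21256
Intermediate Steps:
r(B, O) = 2*B/(5*O*(6 + B)) (r(B, O) = (((2/O)*B)/(B + 6))/5 = ((2*B/O)/(6 + B))/5 = (2*B/(O*(6 + B)))/5 = 2*B/(5*O*(6 + B)))
(285484 - 182526)/(r(-153, 455) + 484382) = (285484 - 182526)/((2/5)*(-153)/(455*(6 - 153)) + 484382) = 102958/((2/5)*(-153)*(1/455)/(-147) + 484382) = 102958/((2/5)*(-153)*(1/455)*(-1/147) + 484382) = 102958/(102/111475 + 484382) = 102958/(53996483552/111475) = 102958*(111475/53996483552) = 5738621525/26998241776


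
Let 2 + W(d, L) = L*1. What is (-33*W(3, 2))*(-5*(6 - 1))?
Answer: 0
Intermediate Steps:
W(d, L) = -2 + L (W(d, L) = -2 + L*1 = -2 + L)
(-33*W(3, 2))*(-5*(6 - 1)) = (-33*(-2 + 2))*(-5*(6 - 1)) = (-33*0)*(-5*5) = 0*(-25) = 0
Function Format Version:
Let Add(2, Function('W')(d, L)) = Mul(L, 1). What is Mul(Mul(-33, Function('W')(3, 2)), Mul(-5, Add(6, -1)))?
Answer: 0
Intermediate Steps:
Function('W')(d, L) = Add(-2, L) (Function('W')(d, L) = Add(-2, Mul(L, 1)) = Add(-2, L))
Mul(Mul(-33, Function('W')(3, 2)), Mul(-5, Add(6, -1))) = Mul(Mul(-33, Add(-2, 2)), Mul(-5, Add(6, -1))) = Mul(Mul(-33, 0), Mul(-5, 5)) = Mul(0, -25) = 0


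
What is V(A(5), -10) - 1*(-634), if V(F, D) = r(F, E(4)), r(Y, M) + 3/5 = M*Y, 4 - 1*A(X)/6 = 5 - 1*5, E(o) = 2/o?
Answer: 3227/5 ≈ 645.40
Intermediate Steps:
A(X) = 24 (A(X) = 24 - 6*(5 - 1*5) = 24 - 6*(5 - 5) = 24 - 6*0 = 24 + 0 = 24)
r(Y, M) = -⅗ + M*Y
V(F, D) = -⅗ + F/2 (V(F, D) = -⅗ + (2/4)*F = -⅗ + (2*(¼))*F = -⅗ + F/2)
V(A(5), -10) - 1*(-634) = (-⅗ + (½)*24) - 1*(-634) = (-⅗ + 12) + 634 = 57/5 + 634 = 3227/5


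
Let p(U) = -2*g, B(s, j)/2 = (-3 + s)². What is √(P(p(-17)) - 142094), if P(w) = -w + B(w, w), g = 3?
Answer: I*√141926 ≈ 376.73*I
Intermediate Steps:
B(s, j) = 2*(-3 + s)²
p(U) = -6 (p(U) = -2*3 = -6)
P(w) = -w + 2*(-3 + w)²
√(P(p(-17)) - 142094) = √((-1*(-6) + 2*(-3 - 6)²) - 142094) = √((6 + 2*(-9)²) - 142094) = √((6 + 2*81) - 142094) = √((6 + 162) - 142094) = √(168 - 142094) = √(-141926) = I*√141926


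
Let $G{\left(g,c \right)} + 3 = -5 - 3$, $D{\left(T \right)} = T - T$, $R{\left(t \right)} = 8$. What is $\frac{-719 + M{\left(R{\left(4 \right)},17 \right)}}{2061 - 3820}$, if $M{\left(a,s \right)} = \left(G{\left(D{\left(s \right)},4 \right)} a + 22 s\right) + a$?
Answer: $\frac{425}{1759} \approx 0.24161$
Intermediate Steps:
$D{\left(T \right)} = 0$
$G{\left(g,c \right)} = -11$ ($G{\left(g,c \right)} = -3 - 8 = -11$)
$M{\left(a,s \right)} = - 10 a + 22 s$ ($M{\left(a,s \right)} = \left(- 11 a + 22 s\right) + a = - 10 a + 22 s$)
$\frac{-719 + M{\left(R{\left(4 \right)},17 \right)}}{2061 - 3820} = \frac{-719 + \left(\left(-10\right) 8 + 22 \cdot 17\right)}{2061 - 3820} = \frac{-719 + \left(-80 + 374\right)}{-1759} = \left(-719 + 294\right) \left(- \frac{1}{1759}\right) = \left(-425\right) \left(- \frac{1}{1759}\right) = \frac{425}{1759}$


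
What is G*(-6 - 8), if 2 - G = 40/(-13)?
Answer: -924/13 ≈ -71.077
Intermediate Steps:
G = 66/13 (G = 2 - 40/(-13) = 2 - 40*(-1)/13 = 2 - 1*(-40/13) = 2 + 40/13 = 66/13 ≈ 5.0769)
G*(-6 - 8) = 66*(-6 - 8)/13 = (66/13)*(-14) = -924/13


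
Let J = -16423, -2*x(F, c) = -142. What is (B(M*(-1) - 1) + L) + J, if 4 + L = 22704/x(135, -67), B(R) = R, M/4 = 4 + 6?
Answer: -1146524/71 ≈ -16148.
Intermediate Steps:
M = 40 (M = 4*(4 + 6) = 4*10 = 40)
x(F, c) = 71 (x(F, c) = -½*(-142) = 71)
L = 22420/71 (L = -4 + 22704/71 = 22420/71 ≈ 315.77)
(B(M*(-1) - 1) + L) + J = ((40*(-1) - 1) + 22420/71) - 16423 = ((-40 - 1) + 22420/71) - 16423 = (-41 + 22420/71) - 16423 = 19509/71 - 16423 = -1146524/71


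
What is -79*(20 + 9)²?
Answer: -66439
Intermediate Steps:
-79*(20 + 9)² = -79*29² = -79*841 = -66439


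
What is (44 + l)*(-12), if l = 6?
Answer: -600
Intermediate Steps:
(44 + l)*(-12) = (44 + 6)*(-12) = 50*(-12) = -600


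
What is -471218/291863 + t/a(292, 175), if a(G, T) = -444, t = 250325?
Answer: -6660893297/11780652 ≈ -565.41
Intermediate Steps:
-471218/291863 + t/a(292, 175) = -471218/291863 + 250325/(-444) = -471218*1/291863 + 250325*(-1/444) = -42838/26533 - 250325/444 = -6660893297/11780652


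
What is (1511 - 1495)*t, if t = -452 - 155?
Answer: -9712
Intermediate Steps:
t = -607
(1511 - 1495)*t = (1511 - 1495)*(-607) = 16*(-607) = -9712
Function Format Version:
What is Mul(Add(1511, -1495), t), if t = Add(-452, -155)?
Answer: -9712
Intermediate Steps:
t = -607
Mul(Add(1511, -1495), t) = Mul(Add(1511, -1495), -607) = Mul(16, -607) = -9712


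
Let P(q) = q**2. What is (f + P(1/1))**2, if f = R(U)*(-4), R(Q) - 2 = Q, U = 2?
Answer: 225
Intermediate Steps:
R(Q) = 2 + Q
f = -16 (f = (2 + 2)*(-4) = 4*(-4) = -16)
(f + P(1/1))**2 = (-16 + (1/1)**2)**2 = (-16 + 1**2)**2 = (-16 + 1)**2 = (-15)**2 = 225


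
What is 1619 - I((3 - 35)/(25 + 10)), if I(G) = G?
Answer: 56697/35 ≈ 1619.9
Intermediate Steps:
1619 - I((3 - 35)/(25 + 10)) = 1619 - (3 - 35)/(25 + 10) = 1619 - (-32)/35 = 1619 - 1*(-32/35) = 1619 + 32/35 = 56697/35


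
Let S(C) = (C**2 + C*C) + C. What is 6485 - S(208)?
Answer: -80251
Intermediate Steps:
S(C) = C + 2*C**2 (S(C) = (C**2 + C**2) + C = 2*C**2 + C = C + 2*C**2)
6485 - S(208) = 6485 - 208*(1 + 2*208) = 6485 - 208*(1 + 416) = 6485 - 208*417 = 6485 - 1*86736 = 6485 - 86736 = -80251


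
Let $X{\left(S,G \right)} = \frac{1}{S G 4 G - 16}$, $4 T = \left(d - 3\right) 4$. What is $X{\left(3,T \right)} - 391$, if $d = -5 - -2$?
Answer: $- \frac{162655}{416} \approx -391.0$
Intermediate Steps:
$d = -3$ ($d = -5 + 2 = -3$)
$T = -6$ ($T = \frac{\left(-3 - 3\right) 4}{4} = \frac{\left(-6\right) 4}{4} = \frac{1}{4} \left(-24\right) = -6$)
$X{\left(S,G \right)} = \frac{1}{-16 + 4 S G^{2}}$ ($X{\left(S,G \right)} = \frac{1}{G S 4 G - 16} = \frac{1}{4 G S G - 16} = \frac{1}{4 S G^{2} - 16} = \frac{1}{-16 + 4 S G^{2}}$)
$X{\left(3,T \right)} - 391 = \frac{1}{4 \left(-4 + 3 \left(-6\right)^{2}\right)} - 391 = \frac{1}{4 \left(-4 + 3 \cdot 36\right)} - 391 = \frac{1}{4 \left(-4 + 108\right)} - 391 = \frac{1}{4 \cdot 104} - 391 = \frac{1}{4} \cdot \frac{1}{104} - 391 = \frac{1}{416} - 391 = - \frac{162655}{416}$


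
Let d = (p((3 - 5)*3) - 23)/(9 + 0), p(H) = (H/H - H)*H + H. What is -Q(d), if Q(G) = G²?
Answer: -5041/81 ≈ -62.235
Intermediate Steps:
p(H) = H + H*(1 - H) (p(H) = (1 - H)*H + H = H*(1 - H) + H = H + H*(1 - H))
d = -71/9 (d = (((3 - 5)*3)*(2 - (3 - 5)*3) - 23)/(9 + 0) = ((-2*3)*(2 - (-2)*3) - 23)/9 = (-6*(2 - 1*(-6)) - 23)*(⅑) = (-6*(2 + 6) - 23)*(⅑) = (-6*8 - 23)*(⅑) = (-48 - 23)*(⅑) = -71*⅑ = -71/9 ≈ -7.8889)
-Q(d) = -(-71/9)² = -1*5041/81 = -5041/81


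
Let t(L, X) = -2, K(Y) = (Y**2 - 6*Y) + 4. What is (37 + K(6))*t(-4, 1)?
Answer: -82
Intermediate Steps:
K(Y) = 4 + Y**2 - 6*Y
(37 + K(6))*t(-4, 1) = (37 + (4 + 6**2 - 6*6))*(-2) = (37 + (4 + 36 - 36))*(-2) = (37 + 4)*(-2) = 41*(-2) = -82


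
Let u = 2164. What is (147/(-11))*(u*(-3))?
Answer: 954324/11 ≈ 86757.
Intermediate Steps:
(147/(-11))*(u*(-3)) = (147/(-11))*(2164*(-3)) = (147*(-1/11))*(-6492) = -147/11*(-6492) = 954324/11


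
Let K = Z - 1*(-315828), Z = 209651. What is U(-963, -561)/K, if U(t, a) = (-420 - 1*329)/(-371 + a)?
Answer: 749/489746428 ≈ 1.5294e-6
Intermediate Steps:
U(t, a) = -749/(-371 + a) (U(t, a) = (-420 - 329)/(-371 + a) = -749/(-371 + a))
K = 525479 (K = 209651 - 1*(-315828) = 209651 + 315828 = 525479)
U(-963, -561)/K = -749/(-371 - 561)/525479 = -749/(-932)*(1/525479) = -749*(-1/932)*(1/525479) = (749/932)*(1/525479) = 749/489746428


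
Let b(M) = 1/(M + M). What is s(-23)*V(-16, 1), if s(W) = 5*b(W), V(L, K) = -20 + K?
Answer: 95/46 ≈ 2.0652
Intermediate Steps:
b(M) = 1/(2*M)
s(W) = 5/(2*W) (s(W) = 5*(1/(2*W)) = 5/(2*W))
s(-23)*V(-16, 1) = ((5/2)/(-23))*(-20 + 1) = ((5/2)*(-1/23))*(-19) = -5/46*(-19) = 95/46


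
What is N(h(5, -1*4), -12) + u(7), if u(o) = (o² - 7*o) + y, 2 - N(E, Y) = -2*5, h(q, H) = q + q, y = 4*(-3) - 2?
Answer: -2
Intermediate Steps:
y = -14 (y = -12 - 2 = -14)
h(q, H) = 2*q
N(E, Y) = 12 (N(E, Y) = 2 - (-2)*5 = 2 - 1*(-10) = 2 + 10 = 12)
u(o) = -14 + o² - 7*o (u(o) = (o² - 7*o) - 14 = -14 + o² - 7*o)
N(h(5, -1*4), -12) + u(7) = 12 + (-14 + 7² - 7*7) = 12 + (-14 + 49 - 49) = 12 - 14 = -2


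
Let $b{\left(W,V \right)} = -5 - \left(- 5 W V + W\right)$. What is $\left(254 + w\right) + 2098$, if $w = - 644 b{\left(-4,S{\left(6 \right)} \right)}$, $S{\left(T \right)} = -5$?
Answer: $-61404$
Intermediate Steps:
$b{\left(W,V \right)} = -5 - W + 5 V W$ ($b{\left(W,V \right)} = -5 - \left(- 5 V W + W\right) = -5 - \left(W - 5 V W\right) = -5 + \left(- W + 5 V W\right) = -5 - W + 5 V W$)
$w = -63756$ ($w = - 644 \left(-5 - -4 + 5 \left(-5\right) \left(-4\right)\right) = - 644 \left(-5 + 4 + 100\right) = \left(-644\right) 99 = -63756$)
$\left(254 + w\right) + 2098 = \left(254 - 63756\right) + 2098 = -63502 + 2098 = -61404$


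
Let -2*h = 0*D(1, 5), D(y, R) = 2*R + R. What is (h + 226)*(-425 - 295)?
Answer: -162720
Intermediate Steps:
D(y, R) = 3*R
h = 0 (h = -0*3*5 = -0*15 = -½*0 = 0)
(h + 226)*(-425 - 295) = (0 + 226)*(-425 - 295) = 226*(-720) = -162720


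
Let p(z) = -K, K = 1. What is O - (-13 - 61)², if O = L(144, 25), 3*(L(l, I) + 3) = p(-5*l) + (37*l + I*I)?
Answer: -3495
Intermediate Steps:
p(z) = -1 (p(z) = -1*1 = -1)
L(l, I) = -10/3 + I²/3 + 37*l/3 (L(l, I) = -3 + (-1 + (37*l + I*I))/3 = -3 + (-1 + (37*l + I²))/3 = -3 + (-1 + (I² + 37*l))/3 = -3 + (-1 + I² + 37*l)/3 = -3 + (-⅓ + I²/3 + 37*l/3) = -10/3 + I²/3 + 37*l/3)
O = 1981 (O = -10/3 + (⅓)*25² + (37/3)*144 = -10/3 + (⅓)*625 + 1776 = -10/3 + 625/3 + 1776 = 1981)
O - (-13 - 61)² = 1981 - (-13 - 61)² = 1981 - 1*(-74)² = 1981 - 1*5476 = 1981 - 5476 = -3495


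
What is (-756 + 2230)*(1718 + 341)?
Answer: 3034966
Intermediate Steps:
(-756 + 2230)*(1718 + 341) = 1474*2059 = 3034966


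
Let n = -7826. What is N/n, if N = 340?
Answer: -170/3913 ≈ -0.043445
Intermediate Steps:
N/n = 340/(-7826) = 340*(-1/7826) = -170/3913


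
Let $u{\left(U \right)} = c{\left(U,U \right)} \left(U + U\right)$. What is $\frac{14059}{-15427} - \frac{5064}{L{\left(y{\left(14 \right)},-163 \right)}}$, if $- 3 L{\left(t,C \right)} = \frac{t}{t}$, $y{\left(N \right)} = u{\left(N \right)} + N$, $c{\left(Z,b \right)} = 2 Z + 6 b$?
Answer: $\frac{234352925}{15427} \approx 15191.0$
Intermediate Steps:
$u{\left(U \right)} = 16 U^{2}$ ($u{\left(U \right)} = \left(2 U + 6 U\right) \left(U + U\right) = 8 U 2 U = 16 U^{2}$)
$y{\left(N \right)} = N + 16 N^{2}$ ($y{\left(N \right)} = 16 N^{2} + N = N + 16 N^{2}$)
$L{\left(t,C \right)} = - \frac{1}{3}$ ($L{\left(t,C \right)} = - \frac{t \frac{1}{t}}{3} = \left(- \frac{1}{3}\right) 1 = - \frac{1}{3}$)
$\frac{14059}{-15427} - \frac{5064}{L{\left(y{\left(14 \right)},-163 \right)}} = \frac{14059}{-15427} - \frac{5064}{- \frac{1}{3}} = 14059 \left(- \frac{1}{15427}\right) - -15192 = - \frac{14059}{15427} + 15192 = \frac{234352925}{15427}$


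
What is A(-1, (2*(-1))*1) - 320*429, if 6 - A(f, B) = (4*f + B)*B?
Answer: -137286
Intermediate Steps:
A(f, B) = 6 - B*(B + 4*f) (A(f, B) = 6 - (4*f + B)*B = 6 - (B + 4*f)*B = 6 - B*(B + 4*f))
A(-1, (2*(-1))*1) - 320*429 = (6 - ((2*(-1))*1)**2 - 4*(2*(-1))*1*(-1)) - 320*429 = (6 - (-2*1)**2 - 4*(-2*1)*(-1)) - 137280 = (6 - 1*(-2)**2 - 4*(-2)*(-1)) - 137280 = (6 - 1*4 - 8) - 137280 = (6 - 4 - 8) - 137280 = -6 - 137280 = -137286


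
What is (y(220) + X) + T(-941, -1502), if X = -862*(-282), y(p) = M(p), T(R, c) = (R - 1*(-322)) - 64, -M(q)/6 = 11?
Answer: 242335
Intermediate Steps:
M(q) = -66 (M(q) = -6*11 = -66)
T(R, c) = 258 + R (T(R, c) = (R + 322) - 64 = (322 + R) - 64 = 258 + R)
y(p) = -66
X = 243084
(y(220) + X) + T(-941, -1502) = (-66 + 243084) + (258 - 941) = 243018 - 683 = 242335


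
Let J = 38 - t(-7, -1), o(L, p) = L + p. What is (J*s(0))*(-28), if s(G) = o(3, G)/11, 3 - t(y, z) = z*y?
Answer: -3528/11 ≈ -320.73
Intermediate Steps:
t(y, z) = 3 - y*z (t(y, z) = 3 - z*y = 3 - y*z)
J = 42 (J = 38 - (3 - 1*(-7)*(-1)) = 38 - (3 - 7) = 38 - 1*(-4) = 38 + 4 = 42)
s(G) = 3/11 + G/11 (s(G) = (3 + G)/11 = (3 + G)*(1/11) = 3/11 + G/11)
(J*s(0))*(-28) = (42*(3/11 + (1/11)*0))*(-28) = (42*(3/11 + 0))*(-28) = (42*(3/11))*(-28) = (126/11)*(-28) = -3528/11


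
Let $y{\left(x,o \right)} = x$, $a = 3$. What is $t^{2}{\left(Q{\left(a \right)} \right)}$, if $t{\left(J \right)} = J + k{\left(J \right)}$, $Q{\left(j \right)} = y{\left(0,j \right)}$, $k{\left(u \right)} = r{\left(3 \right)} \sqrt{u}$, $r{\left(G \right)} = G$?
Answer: $0$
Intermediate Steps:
$k{\left(u \right)} = 3 \sqrt{u}$
$Q{\left(j \right)} = 0$
$t{\left(J \right)} = J + 3 \sqrt{J}$
$t^{2}{\left(Q{\left(a \right)} \right)} = \left(0 + 3 \sqrt{0}\right)^{2} = \left(0 + 3 \cdot 0\right)^{2} = \left(0 + 0\right)^{2} = 0^{2} = 0$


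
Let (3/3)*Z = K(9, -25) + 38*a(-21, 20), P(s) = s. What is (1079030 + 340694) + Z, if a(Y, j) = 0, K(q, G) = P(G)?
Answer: 1419699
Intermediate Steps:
K(q, G) = G
Z = -25 (Z = -25 + 38*0 = -25 + 0 = -25)
(1079030 + 340694) + Z = (1079030 + 340694) - 25 = 1419724 - 25 = 1419699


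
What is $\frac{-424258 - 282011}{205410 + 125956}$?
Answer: $- \frac{706269}{331366} \approx -2.1314$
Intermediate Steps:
$\frac{-424258 - 282011}{205410 + 125956} = - \frac{706269}{331366}$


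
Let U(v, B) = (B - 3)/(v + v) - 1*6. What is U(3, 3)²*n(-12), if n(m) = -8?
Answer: -288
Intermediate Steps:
U(v, B) = -6 + (-3 + B)/(2*v) (U(v, B) = (-3 + B)/((2*v)) - 6 = (-3 + B)*(1/(2*v)) - 6 = (-3 + B)/(2*v) - 6 = -6 + (-3 + B)/(2*v))
U(3, 3)²*n(-12) = ((½)*(-3 + 3 - 12*3)/3)²*(-8) = ((½)*(⅓)*(-3 + 3 - 36))²*(-8) = ((½)*(⅓)*(-36))²*(-8) = (-6)²*(-8) = 36*(-8) = -288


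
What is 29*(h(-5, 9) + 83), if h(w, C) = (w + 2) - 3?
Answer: 2233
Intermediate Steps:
h(w, C) = -1 + w (h(w, C) = (2 + w) - 3 = -1 + w)
29*(h(-5, 9) + 83) = 29*((-1 - 5) + 83) = 29*(-6 + 83) = 29*77 = 2233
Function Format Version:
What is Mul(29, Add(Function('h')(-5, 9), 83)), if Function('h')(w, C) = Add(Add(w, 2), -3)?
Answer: 2233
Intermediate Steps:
Function('h')(w, C) = Add(-1, w) (Function('h')(w, C) = Add(Add(2, w), -3) = Add(-1, w))
Mul(29, Add(Function('h')(-5, 9), 83)) = Mul(29, Add(Add(-1, -5), 83)) = Mul(29, Add(-6, 83)) = Mul(29, 77) = 2233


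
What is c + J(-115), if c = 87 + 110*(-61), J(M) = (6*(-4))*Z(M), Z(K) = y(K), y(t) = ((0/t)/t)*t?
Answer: -6623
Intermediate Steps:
y(t) = 0 (y(t) = (0/t)*t = 0*t = 0)
Z(K) = 0
J(M) = 0 (J(M) = (6*(-4))*0 = -24*0 = 0)
c = -6623 (c = 87 - 6710 = -6623)
c + J(-115) = -6623 + 0 = -6623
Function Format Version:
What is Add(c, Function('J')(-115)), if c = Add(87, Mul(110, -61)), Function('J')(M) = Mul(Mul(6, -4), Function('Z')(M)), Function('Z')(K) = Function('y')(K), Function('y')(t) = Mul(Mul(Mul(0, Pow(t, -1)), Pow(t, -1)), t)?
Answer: -6623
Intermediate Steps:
Function('y')(t) = 0 (Function('y')(t) = Mul(Mul(0, Pow(t, -1)), t) = Mul(0, t) = 0)
Function('Z')(K) = 0
Function('J')(M) = 0 (Function('J')(M) = Mul(Mul(6, -4), 0) = Mul(-24, 0) = 0)
c = -6623 (c = Add(87, -6710) = -6623)
Add(c, Function('J')(-115)) = Add(-6623, 0) = -6623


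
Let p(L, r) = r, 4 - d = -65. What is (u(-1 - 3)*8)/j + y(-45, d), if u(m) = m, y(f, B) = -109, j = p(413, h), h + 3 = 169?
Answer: -9063/83 ≈ -109.19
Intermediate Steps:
h = 166 (h = -3 + 169 = 166)
d = 69 (d = 4 - 1*(-65) = 4 + 65 = 69)
j = 166
(u(-1 - 3)*8)/j + y(-45, d) = ((-1 - 3)*8)/166 - 109 = -4*8*(1/166) - 109 = -32*1/166 - 109 = -16/83 - 109 = -9063/83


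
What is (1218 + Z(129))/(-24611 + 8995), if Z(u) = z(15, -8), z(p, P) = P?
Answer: -605/7808 ≈ -0.077485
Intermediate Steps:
Z(u) = -8
(1218 + Z(129))/(-24611 + 8995) = (1218 - 8)/(-24611 + 8995) = 1210/(-15616) = 1210*(-1/15616) = -605/7808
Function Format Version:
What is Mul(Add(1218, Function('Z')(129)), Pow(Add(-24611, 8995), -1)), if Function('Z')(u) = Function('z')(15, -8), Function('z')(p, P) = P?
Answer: Rational(-605, 7808) ≈ -0.077485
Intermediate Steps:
Function('Z')(u) = -8
Mul(Add(1218, Function('Z')(129)), Pow(Add(-24611, 8995), -1)) = Mul(Add(1218, -8), Pow(Add(-24611, 8995), -1)) = Mul(1210, Pow(-15616, -1)) = Mul(1210, Rational(-1, 15616)) = Rational(-605, 7808)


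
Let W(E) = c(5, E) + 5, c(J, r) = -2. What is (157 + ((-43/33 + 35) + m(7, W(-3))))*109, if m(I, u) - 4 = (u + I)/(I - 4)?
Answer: 712315/33 ≈ 21585.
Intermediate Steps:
W(E) = 3 (W(E) = -2 + 5 = 3)
m(I, u) = 4 + (I + u)/(-4 + I) (m(I, u) = 4 + (u + I)/(I - 4) = 4 + (I + u)/(-4 + I))
(157 + ((-43/33 + 35) + m(7, W(-3))))*109 = (157 + ((-43/33 + 35) + (-16 + 3 + 5*7)/(-4 + 7)))*109 = (157 + ((-43*1/33 + 35) + (-16 + 3 + 35)/3))*109 = (157 + ((-43/33 + 35) + (⅓)*22))*109 = (157 + (1112/33 + 22/3))*109 = (157 + 1354/33)*109 = (6535/33)*109 = 712315/33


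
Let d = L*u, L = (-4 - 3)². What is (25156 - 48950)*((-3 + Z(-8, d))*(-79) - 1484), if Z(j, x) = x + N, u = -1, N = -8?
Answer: -77473264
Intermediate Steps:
L = 49 (L = (-7)² = 49)
d = -49 (d = 49*(-1) = -49)
Z(j, x) = -8 + x (Z(j, x) = x - 8 = -8 + x)
(25156 - 48950)*((-3 + Z(-8, d))*(-79) - 1484) = (25156 - 48950)*((-3 + (-8 - 49))*(-79) - 1484) = -23794*((-3 - 57)*(-79) - 1484) = -23794*(-60*(-79) - 1484) = -23794*(4740 - 1484) = -23794*3256 = -77473264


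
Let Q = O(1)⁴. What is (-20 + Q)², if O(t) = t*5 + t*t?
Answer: 1628176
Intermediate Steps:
O(t) = t² + 5*t (O(t) = 5*t + t² = t² + 5*t)
Q = 1296 (Q = (1*(5 + 1))⁴ = (1*6)⁴ = 6⁴ = 1296)
(-20 + Q)² = (-20 + 1296)² = 1276² = 1628176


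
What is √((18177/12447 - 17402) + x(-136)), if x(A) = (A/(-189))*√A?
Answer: √(-14677282963539 + 1213919952*I*√34)/29043 ≈ 0.031808 + 131.91*I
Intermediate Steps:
x(A) = -A^(3/2)/189 (x(A) = (A*(-1/189))*√A = (-A/189)*√A = -A^(3/2)/189)
√((18177/12447 - 17402) + x(-136)) = √((18177/12447 - 17402) - (-272)*I*√34/189) = √((18177*(1/12447) - 17402) - (-272)*I*√34/189) = √((6059/4149 - 17402) + 272*I*√34/189) = √(-72194839/4149 + 272*I*√34/189)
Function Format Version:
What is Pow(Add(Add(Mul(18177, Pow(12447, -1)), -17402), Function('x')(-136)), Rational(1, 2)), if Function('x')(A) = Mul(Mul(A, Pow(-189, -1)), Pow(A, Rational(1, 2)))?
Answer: Mul(Rational(1, 29043), Pow(Add(-14677282963539, Mul(1213919952, I, Pow(34, Rational(1, 2)))), Rational(1, 2))) ≈ Add(0.031808, Mul(131.91, I))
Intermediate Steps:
Function('x')(A) = Mul(Rational(-1, 189), Pow(A, Rational(3, 2))) (Function('x')(A) = Mul(Mul(A, Rational(-1, 189)), Pow(A, Rational(1, 2))) = Mul(Mul(Rational(-1, 189), A), Pow(A, Rational(1, 2))) = Mul(Rational(-1, 189), Pow(A, Rational(3, 2))))
Pow(Add(Add(Mul(18177, Pow(12447, -1)), -17402), Function('x')(-136)), Rational(1, 2)) = Pow(Add(Add(Mul(18177, Pow(12447, -1)), -17402), Mul(Rational(-1, 189), Pow(-136, Rational(3, 2)))), Rational(1, 2)) = Pow(Add(Add(Mul(18177, Rational(1, 12447)), -17402), Mul(Rational(-1, 189), Mul(-272, I, Pow(34, Rational(1, 2))))), Rational(1, 2)) = Pow(Add(Add(Rational(6059, 4149), -17402), Mul(Rational(272, 189), I, Pow(34, Rational(1, 2)))), Rational(1, 2)) = Pow(Add(Rational(-72194839, 4149), Mul(Rational(272, 189), I, Pow(34, Rational(1, 2)))), Rational(1, 2))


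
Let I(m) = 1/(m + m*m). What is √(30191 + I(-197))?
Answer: √229649773921/2758 ≈ 173.76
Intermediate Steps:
I(m) = 1/(m + m²)
√(30191 + I(-197)) = √(30191 + 1/((-197)*(1 - 197))) = √(30191 - 1/197/(-196)) = √(30191 - 1/197*(-1/196)) = √(30191 + 1/38612) = √(1165734893/38612) = √229649773921/2758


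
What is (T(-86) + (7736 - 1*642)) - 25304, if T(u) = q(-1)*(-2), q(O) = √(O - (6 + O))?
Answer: -18210 - 2*I*√6 ≈ -18210.0 - 4.899*I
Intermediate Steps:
q(O) = I*√6 (q(O) = √(O + (-6 - O)) = √(-6) = I*√6)
T(u) = -2*I*√6 (T(u) = (I*√6)*(-2) = -2*I*√6)
(T(-86) + (7736 - 1*642)) - 25304 = (-2*I*√6 + (7736 - 1*642)) - 25304 = (-2*I*√6 + (7736 - 642)) - 25304 = (-2*I*√6 + 7094) - 25304 = (7094 - 2*I*√6) - 25304 = -18210 - 2*I*√6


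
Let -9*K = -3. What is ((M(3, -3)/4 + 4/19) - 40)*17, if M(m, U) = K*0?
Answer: -12852/19 ≈ -676.42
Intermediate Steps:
K = ⅓ (K = -⅑*(-3) = ⅓ ≈ 0.33333)
M(m, U) = 0 (M(m, U) = (⅓)*0 = 0)
((M(3, -3)/4 + 4/19) - 40)*17 = ((0/4 + 4/19) - 40)*17 = ((0*(¼) + 4*(1/19)) - 40)*17 = ((0 + 4/19) - 40)*17 = (4/19 - 40)*17 = -756/19*17 = -12852/19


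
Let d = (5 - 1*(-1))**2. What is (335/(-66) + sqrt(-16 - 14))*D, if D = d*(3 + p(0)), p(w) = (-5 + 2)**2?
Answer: -24120/11 + 432*I*sqrt(30) ≈ -2192.7 + 2366.2*I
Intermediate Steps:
p(w) = 9 (p(w) = (-3)**2 = 9)
d = 36 (d = (5 + 1)**2 = 6**2 = 36)
D = 432 (D = 36*(3 + 9) = 36*12 = 432)
(335/(-66) + sqrt(-16 - 14))*D = (335/(-66) + sqrt(-16 - 14))*432 = (335*(-1/66) + sqrt(-30))*432 = (-335/66 + I*sqrt(30))*432 = -24120/11 + 432*I*sqrt(30)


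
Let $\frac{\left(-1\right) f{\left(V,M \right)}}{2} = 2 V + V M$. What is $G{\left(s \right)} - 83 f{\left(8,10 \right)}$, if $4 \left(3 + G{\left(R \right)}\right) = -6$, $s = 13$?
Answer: $\frac{31863}{2} \approx 15932.0$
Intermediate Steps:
$f{\left(V,M \right)} = - 4 V - 2 M V$ ($f{\left(V,M \right)} = - 2 \left(2 V + V M\right) = - 2 \left(2 V + M V\right) = - 4 V - 2 M V$)
$G{\left(R \right)} = - \frac{9}{2}$ ($G{\left(R \right)} = -3 + \frac{1}{4} \left(-6\right) = -3 - \frac{3}{2} = - \frac{9}{2}$)
$G{\left(s \right)} - 83 f{\left(8,10 \right)} = - \frac{9}{2} - 83 \left(\left(-2\right) 8 \left(2 + 10\right)\right) = - \frac{9}{2} - 83 \left(\left(-2\right) 8 \cdot 12\right) = - \frac{9}{2} - -15936 = - \frac{9}{2} + 15936 = \frac{31863}{2}$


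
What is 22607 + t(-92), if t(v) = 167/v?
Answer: 2079677/92 ≈ 22605.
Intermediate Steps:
22607 + t(-92) = 22607 + 167/(-92) = 22607 + 167*(-1/92) = 22607 - 167/92 = 2079677/92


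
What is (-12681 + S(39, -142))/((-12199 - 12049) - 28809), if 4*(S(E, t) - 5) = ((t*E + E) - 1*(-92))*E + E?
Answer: 130769/106114 ≈ 1.2323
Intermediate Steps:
S(E, t) = 5 + E/4 + E*(92 + E + E*t)/4 (S(E, t) = 5 + (((t*E + E) - 1*(-92))*E + E)/4 = 5 + (((E*t + E) + 92)*E + E)/4 = 5 + (((E + E*t) + 92)*E + E)/4 = 5 + ((92 + E + E*t)*E + E)/4 = 5 + (E*(92 + E + E*t) + E)/4 = 5 + (E + E*(92 + E + E*t))/4 = 5 + (E/4 + E*(92 + E + E*t)/4) = 5 + E/4 + E*(92 + E + E*t)/4)
(-12681 + S(39, -142))/((-12199 - 12049) - 28809) = (-12681 + (5 + (¼)*39² + (93/4)*39 + (¼)*(-142)*39²))/((-12199 - 12049) - 28809) = (-12681 + (5 + (¼)*1521 + 3627/4 + (¼)*(-142)*1521))/(-24248 - 28809) = (-12681 + (5 + 1521/4 + 3627/4 - 107991/2))/(-53057) = (-12681 - 105407/2)*(-1/53057) = -130769/2*(-1/53057) = 130769/106114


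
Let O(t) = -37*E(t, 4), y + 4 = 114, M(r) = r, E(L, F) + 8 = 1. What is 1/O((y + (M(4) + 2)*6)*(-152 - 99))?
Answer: 1/259 ≈ 0.0038610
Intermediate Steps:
E(L, F) = -7 (E(L, F) = -8 + 1 = -7)
y = 110 (y = -4 + 114 = 110)
O(t) = 259 (O(t) = -37*(-7) = 259)
1/O((y + (M(4) + 2)*6)*(-152 - 99)) = 1/259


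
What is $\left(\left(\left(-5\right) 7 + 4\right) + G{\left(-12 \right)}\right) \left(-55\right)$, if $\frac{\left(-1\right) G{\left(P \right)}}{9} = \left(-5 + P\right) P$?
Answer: $102685$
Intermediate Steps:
$G{\left(P \right)} = - 9 P \left(-5 + P\right)$ ($G{\left(P \right)} = - 9 \left(-5 + P\right) P = - 9 P \left(-5 + P\right)$)
$\left(\left(\left(-5\right) 7 + 4\right) + G{\left(-12 \right)}\right) \left(-55\right) = \left(\left(\left(-5\right) 7 + 4\right) + 9 \left(-12\right) \left(5 - -12\right)\right) \left(-55\right) = \left(\left(-35 + 4\right) + 9 \left(-12\right) \left(5 + 12\right)\right) \left(-55\right) = \left(-31 + 9 \left(-12\right) 17\right) \left(-55\right) = \left(-31 - 1836\right) \left(-55\right) = \left(-1867\right) \left(-55\right) = 102685$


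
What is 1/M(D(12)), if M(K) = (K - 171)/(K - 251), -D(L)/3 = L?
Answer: 287/207 ≈ 1.3865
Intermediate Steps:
D(L) = -3*L
M(K) = (-171 + K)/(-251 + K)
1/M(D(12)) = 1/((-171 - 3*12)/(-251 - 3*12)) = 1/((-171 - 36)/(-251 - 36)) = 1/(-207/(-287)) = 1/(-1/287*(-207)) = 1/(207/287) = 287/207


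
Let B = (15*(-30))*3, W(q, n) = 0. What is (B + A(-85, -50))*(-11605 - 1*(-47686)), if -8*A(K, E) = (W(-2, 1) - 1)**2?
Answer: -389710881/8 ≈ -4.8714e+7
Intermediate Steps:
B = -1350 (B = -450*3 = -1350)
A(K, E) = -1/8 (A(K, E) = -(0 - 1)**2/8 = -1/8*(-1)**2 = -1/8*1 = -1/8)
(B + A(-85, -50))*(-11605 - 1*(-47686)) = (-1350 - 1/8)*(-11605 - 1*(-47686)) = -10801*(-11605 + 47686)/8 = -10801/8*36081 = -389710881/8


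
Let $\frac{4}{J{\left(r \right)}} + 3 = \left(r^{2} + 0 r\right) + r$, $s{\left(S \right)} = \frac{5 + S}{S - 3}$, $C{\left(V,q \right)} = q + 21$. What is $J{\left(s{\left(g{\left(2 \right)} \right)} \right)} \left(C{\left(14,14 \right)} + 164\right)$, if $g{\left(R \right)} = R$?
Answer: $\frac{796}{39} \approx 20.41$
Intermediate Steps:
$C{\left(V,q \right)} = 21 + q$
$s{\left(S \right)} = \frac{5 + S}{-3 + S}$
$J{\left(r \right)} = \frac{4}{-3 + r + r^{2}}$ ($J{\left(r \right)} = \frac{4}{-3 + \left(\left(r^{2} + 0 r\right) + r\right)} = \frac{4}{-3 + \left(\left(r^{2} + 0\right) + r\right)} = \frac{4}{-3 + \left(r^{2} + r\right)} = \frac{4}{-3 + \left(r + r^{2}\right)} = \frac{4}{-3 + r + r^{2}}$)
$J{\left(s{\left(g{\left(2 \right)} \right)} \right)} \left(C{\left(14,14 \right)} + 164\right) = \frac{4}{-3 + \frac{5 + 2}{-3 + 2} + \left(\frac{5 + 2}{-3 + 2}\right)^{2}} \left(\left(21 + 14\right) + 164\right) = \frac{4}{-3 + \frac{1}{-1} \cdot 7 + \left(\frac{1}{-1} \cdot 7\right)^{2}} \left(35 + 164\right) = \frac{4}{-3 - 7 + \left(\left(-1\right) 7\right)^{2}} \cdot 199 = \frac{4}{-3 - 7 + \left(-7\right)^{2}} \cdot 199 = \frac{4}{-3 - 7 + 49} \cdot 199 = \frac{4}{39} \cdot 199 = \frac{796}{39}$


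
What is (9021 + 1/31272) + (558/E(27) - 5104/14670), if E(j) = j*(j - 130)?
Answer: 71039520213251/7875384120 ≈ 9020.5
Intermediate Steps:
E(j) = j*(-130 + j)
(9021 + 1/31272) + (558/E(27) - 5104/14670) = (9021 + 1/31272) + (558/((27*(-130 + 27))) - 5104/14670) = (9021 + 1/31272) + (558/((27*(-103))) - 5104*1/14670) = 282104713/31272 + (558/(-2781) - 2552/7335) = 282104713/31272 + (558*(-1/2781) - 2552/7335) = 282104713/31272 + (-62/309 - 2552/7335) = 282104713/31272 - 414446/755505 = 71039520213251/7875384120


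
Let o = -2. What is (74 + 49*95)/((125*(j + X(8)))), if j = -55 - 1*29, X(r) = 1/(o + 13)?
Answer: -52019/115375 ≈ -0.45087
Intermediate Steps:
X(r) = 1/11 (X(r) = 1/(-2 + 13) = 1/11)
j = -84 (j = -55 - 29 = -84)
(74 + 49*95)/((125*(j + X(8)))) = (74 + 49*95)/((125*(-84 + 1/11))) = (74 + 4655)/((125*(-923/11))) = 4729/(-115375/11) = 4729*(-11/115375) = -52019/115375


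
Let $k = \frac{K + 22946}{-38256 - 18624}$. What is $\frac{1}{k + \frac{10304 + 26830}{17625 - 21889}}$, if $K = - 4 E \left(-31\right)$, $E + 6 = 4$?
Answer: $- \frac{1684280}{15340043} \approx -0.1098$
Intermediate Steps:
$E = -2$ ($E = -6 + 4 = -2$)
$K = -248$ ($K = \left(-4\right) \left(-2\right) \left(-31\right) = 8 \left(-31\right) = -248$)
$k = - \frac{1261}{3160}$ ($k = \frac{-248 + 22946}{-38256 - 18624} = \frac{22698}{-56880} = 22698 \left(- \frac{1}{56880}\right) = - \frac{1261}{3160} \approx -0.39905$)
$\frac{1}{k + \frac{10304 + 26830}{17625 - 21889}} = \frac{1}{- \frac{1261}{3160} + \frac{10304 + 26830}{17625 - 21889}} = \frac{1}{- \frac{1261}{3160} + \frac{37134}{-4264}} = \frac{1}{- \frac{1261}{3160} + 37134 \left(- \frac{1}{4264}\right)} = \frac{1}{- \frac{1261}{3160} - \frac{18567}{2132}} = \frac{1}{- \frac{15340043}{1684280}} = - \frac{1684280}{15340043}$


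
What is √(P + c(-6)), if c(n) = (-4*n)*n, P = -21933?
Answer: 3*I*√2453 ≈ 148.58*I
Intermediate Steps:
c(n) = -4*n²
√(P + c(-6)) = √(-21933 - 4*(-6)²) = √(-21933 - 4*36) = √(-21933 - 144) = √(-22077) = 3*I*√2453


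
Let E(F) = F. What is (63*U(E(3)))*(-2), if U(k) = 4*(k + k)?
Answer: -3024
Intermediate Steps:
U(k) = 8*k (U(k) = 4*(2*k) = 8*k)
(63*U(E(3)))*(-2) = (63*(8*3))*(-2) = (63*24)*(-2) = 1512*(-2) = -3024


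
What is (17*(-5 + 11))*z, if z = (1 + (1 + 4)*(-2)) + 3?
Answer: -612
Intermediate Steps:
z = -6 (z = (1 + 5*(-2)) + 3 = (1 - 10) + 3 = -9 + 3 = -6)
(17*(-5 + 11))*z = (17*(-5 + 11))*(-6) = (17*6)*(-6) = 102*(-6) = -612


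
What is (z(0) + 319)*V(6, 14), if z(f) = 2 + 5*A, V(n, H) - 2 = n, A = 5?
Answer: 2768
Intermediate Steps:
V(n, H) = 2 + n
z(f) = 27 (z(f) = 2 + 5*5 = 2 + 25 = 27)
(z(0) + 319)*V(6, 14) = (27 + 319)*(2 + 6) = 346*8 = 2768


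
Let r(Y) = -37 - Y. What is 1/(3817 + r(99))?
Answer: 1/3681 ≈ 0.00027167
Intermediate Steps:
1/(3817 + r(99)) = 1/(3817 + (-37 - 1*99)) = 1/(3817 + (-37 - 99)) = 1/(3817 - 136) = 1/3681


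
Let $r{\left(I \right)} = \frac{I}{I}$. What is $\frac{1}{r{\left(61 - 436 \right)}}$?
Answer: $1$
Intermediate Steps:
$r{\left(I \right)} = 1$
$\frac{1}{r{\left(61 - 436 \right)}} = 1^{-1} = 1$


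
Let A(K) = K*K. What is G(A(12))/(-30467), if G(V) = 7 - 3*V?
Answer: 425/30467 ≈ 0.013950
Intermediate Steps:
A(K) = K²
G(A(12))/(-30467) = (7 - 3*12²)/(-30467) = (7 - 3*144)*(-1/30467) = (7 - 432)*(-1/30467) = -425*(-1/30467) = 425/30467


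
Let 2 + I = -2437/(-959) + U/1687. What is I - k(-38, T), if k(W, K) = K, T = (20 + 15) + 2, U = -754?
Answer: -8529622/231119 ≈ -36.906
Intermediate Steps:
T = 37 (T = 35 + 2 = 37)
I = 21781/231119 (I = -2 + (-2437/(-959) - 754/1687) = -2 + (-2437*(-1/959) - 754*1/1687) = -2 + (2437/959 - 754/1687) = -2 + 484019/231119 = 21781/231119 ≈ 0.094241)
I - k(-38, T) = 21781/231119 - 1*37 = 21781/231119 - 37 = -8529622/231119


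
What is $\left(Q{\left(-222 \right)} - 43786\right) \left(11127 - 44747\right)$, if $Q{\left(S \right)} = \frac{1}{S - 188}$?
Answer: $1472085402$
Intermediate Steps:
$Q{\left(S \right)} = \frac{1}{-188 + S}$
$\left(Q{\left(-222 \right)} - 43786\right) \left(11127 - 44747\right) = \left(\frac{1}{-188 - 222} - 43786\right) \left(11127 - 44747\right) = \left(\frac{1}{-410} - 43786\right) \left(-33620\right) = \left(- \frac{1}{410} - 43786\right) \left(-33620\right) = \left(- \frac{17952261}{410}\right) \left(-33620\right) = 1472085402$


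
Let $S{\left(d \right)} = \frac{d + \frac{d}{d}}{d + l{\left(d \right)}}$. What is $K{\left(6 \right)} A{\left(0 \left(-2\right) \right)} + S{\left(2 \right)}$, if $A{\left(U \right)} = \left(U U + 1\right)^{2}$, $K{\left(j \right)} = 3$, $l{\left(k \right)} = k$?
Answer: $\frac{15}{4} \approx 3.75$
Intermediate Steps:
$S{\left(d \right)} = \frac{1 + d}{2 d}$ ($S{\left(d \right)} = \frac{d + \frac{d}{d}}{d + d} = \frac{d + 1}{2 d} = \left(1 + d\right) \frac{1}{2 d} = \frac{1 + d}{2 d}$)
$A{\left(U \right)} = \left(1 + U^{2}\right)^{2}$ ($A{\left(U \right)} = \left(U^{2} + 1\right)^{2} = \left(1 + U^{2}\right)^{2}$)
$K{\left(6 \right)} A{\left(0 \left(-2\right) \right)} + S{\left(2 \right)} = 3 \left(1 + \left(0 \left(-2\right)\right)^{2}\right)^{2} + \frac{1 + 2}{2 \cdot 2} = 3 \left(1 + 0^{2}\right)^{2} + \frac{1}{2} \cdot \frac{1}{2} \cdot 3 = 3 \left(1 + 0\right)^{2} + \frac{3}{4} = 3 \cdot 1^{2} + \frac{3}{4} = 3 \cdot 1 + \frac{3}{4} = 3 + \frac{3}{4} = \frac{15}{4}$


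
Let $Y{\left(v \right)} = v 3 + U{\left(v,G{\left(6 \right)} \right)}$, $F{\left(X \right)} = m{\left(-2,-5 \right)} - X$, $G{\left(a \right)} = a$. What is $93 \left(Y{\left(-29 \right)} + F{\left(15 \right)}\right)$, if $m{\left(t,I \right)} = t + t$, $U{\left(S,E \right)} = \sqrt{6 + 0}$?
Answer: $-9858 + 93 \sqrt{6} \approx -9630.2$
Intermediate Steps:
$U{\left(S,E \right)} = \sqrt{6}$
$m{\left(t,I \right)} = 2 t$
$F{\left(X \right)} = -4 - X$ ($F{\left(X \right)} = 2 \left(-2\right) - X = -4 - X$)
$Y{\left(v \right)} = \sqrt{6} + 3 v$ ($Y{\left(v \right)} = v 3 + \sqrt{6} = 3 v + \sqrt{6} = \sqrt{6} + 3 v$)
$93 \left(Y{\left(-29 \right)} + F{\left(15 \right)}\right) = 93 \left(\left(\sqrt{6} + 3 \left(-29\right)\right) - 19\right) = 93 \left(\left(\sqrt{6} - 87\right) - 19\right) = 93 \left(\left(-87 + \sqrt{6}\right) - 19\right) = 93 \left(-106 + \sqrt{6}\right) = -9858 + 93 \sqrt{6}$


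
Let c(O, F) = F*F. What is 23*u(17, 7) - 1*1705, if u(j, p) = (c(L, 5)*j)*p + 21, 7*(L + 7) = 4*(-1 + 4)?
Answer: 67203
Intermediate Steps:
L = -37/7 (L = -7 + (4*(-1 + 4))/7 = -7 + (4*3)/7 = -7 + (⅐)*12 = -7 + 12/7 = -37/7 ≈ -5.2857)
c(O, F) = F²
u(j, p) = 21 + 25*j*p (u(j, p) = (5²*j)*p + 21 = (25*j)*p + 21 = 25*j*p + 21 = 21 + 25*j*p)
23*u(17, 7) - 1*1705 = 23*(21 + 25*17*7) - 1*1705 = 23*(21 + 2975) - 1705 = 23*2996 - 1705 = 68908 - 1705 = 67203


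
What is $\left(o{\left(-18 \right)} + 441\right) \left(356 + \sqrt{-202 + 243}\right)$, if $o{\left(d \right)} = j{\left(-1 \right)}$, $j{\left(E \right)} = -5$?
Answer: $155216 + 436 \sqrt{41} \approx 1.5801 \cdot 10^{5}$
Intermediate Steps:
$o{\left(d \right)} = -5$
$\left(o{\left(-18 \right)} + 441\right) \left(356 + \sqrt{-202 + 243}\right) = \left(-5 + 441\right) \left(356 + \sqrt{-202 + 243}\right) = 436 \left(356 + \sqrt{41}\right) = 155216 + 436 \sqrt{41}$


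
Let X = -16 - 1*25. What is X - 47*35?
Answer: -1686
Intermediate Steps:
X = -41 (X = -16 - 25 = -41)
X - 47*35 = -41 - 47*35 = -41 - 1645 = -1686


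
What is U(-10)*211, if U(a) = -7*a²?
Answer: -147700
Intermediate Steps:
U(-10)*211 = -7*(-10)²*211 = -7*100*211 = -700*211 = -147700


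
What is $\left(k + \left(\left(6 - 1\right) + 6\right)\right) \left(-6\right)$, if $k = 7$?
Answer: $-108$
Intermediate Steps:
$\left(k + \left(\left(6 - 1\right) + 6\right)\right) \left(-6\right) = \left(7 + \left(\left(6 - 1\right) + 6\right)\right) \left(-6\right) = \left(7 + \left(5 + 6\right)\right) \left(-6\right) = \left(7 + 11\right) \left(-6\right) = 18 \left(-6\right) = -108$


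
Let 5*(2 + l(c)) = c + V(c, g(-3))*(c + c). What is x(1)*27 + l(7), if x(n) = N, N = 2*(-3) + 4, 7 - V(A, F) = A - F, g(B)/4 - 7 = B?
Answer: -49/5 ≈ -9.8000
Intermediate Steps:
g(B) = 28 + 4*B
V(A, F) = 7 + F - A (V(A, F) = 7 - (A - F) = 7 + (F - A) = 7 + F - A)
N = -2 (N = -6 + 4 = -2)
l(c) = -2 + c/5 + 2*c*(23 - c)/5 (l(c) = -2 + (c + (7 + (28 + 4*(-3)) - c)*(c + c))/5 = -2 + (c + (7 + (28 - 12) - c)*(2*c))/5 = -2 + (c + (7 + 16 - c)*(2*c))/5 = -2 + (c + (23 - c)*(2*c))/5 = -2 + (c + 2*c*(23 - c))/5 = -2 + (c/5 + 2*c*(23 - c)/5) = -2 + c/5 + 2*c*(23 - c)/5)
x(n) = -2
x(1)*27 + l(7) = -2*27 + (-2 + (⅕)*7 - ⅖*7*(-23 + 7)) = -54 + (-2 + 7/5 - ⅖*7*(-16)) = -54 + (-2 + 7/5 + 224/5) = -54 + 221/5 = -49/5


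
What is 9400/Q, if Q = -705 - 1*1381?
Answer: -4700/1043 ≈ -4.5062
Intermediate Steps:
Q = -2086 (Q = -705 - 1381 = -2086)
9400/Q = 9400/(-2086) = 9400*(-1/2086) = -4700/1043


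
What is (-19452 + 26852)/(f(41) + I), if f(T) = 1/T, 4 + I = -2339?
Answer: -151700/48031 ≈ -3.1584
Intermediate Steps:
I = -2343 (I = -4 - 2339 = -2343)
(-19452 + 26852)/(f(41) + I) = (-19452 + 26852)/(1/41 - 2343) = 7400/(1/41 - 2343) = 7400/(-96062/41) = 7400*(-41/96062) = -151700/48031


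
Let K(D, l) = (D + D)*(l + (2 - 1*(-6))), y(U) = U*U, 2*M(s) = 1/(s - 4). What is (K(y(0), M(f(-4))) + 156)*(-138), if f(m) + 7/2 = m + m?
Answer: -21528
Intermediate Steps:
f(m) = -7/2 + 2*m (f(m) = -7/2 + (m + m) = -7/2 + 2*m)
M(s) = 1/(2*(-4 + s)) (M(s) = 1/(2*(s - 4)) = 1/(2*(-4 + s)))
y(U) = U²
K(D, l) = 2*D*(8 + l) (K(D, l) = (2*D)*(l + (2 + 6)) = (2*D)*(l + 8) = (2*D)*(8 + l) = 2*D*(8 + l))
(K(y(0), M(f(-4))) + 156)*(-138) = (2*0²*(8 + 1/(2*(-4 + (-7/2 + 2*(-4))))) + 156)*(-138) = (2*0*(8 + 1/(2*(-4 + (-7/2 - 8)))) + 156)*(-138) = (2*0*(8 + 1/(2*(-4 - 23/2))) + 156)*(-138) = (2*0*(8 + 1/(2*(-31/2))) + 156)*(-138) = (2*0*(8 + (½)*(-2/31)) + 156)*(-138) = (2*0*(8 - 1/31) + 156)*(-138) = (2*0*(247/31) + 156)*(-138) = (0 + 156)*(-138) = 156*(-138) = -21528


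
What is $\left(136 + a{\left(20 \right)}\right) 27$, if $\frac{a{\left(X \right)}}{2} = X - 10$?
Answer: $4212$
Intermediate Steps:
$a{\left(X \right)} = -20 + 2 X$ ($a{\left(X \right)} = 2 \left(X - 10\right) = 2 \left(-10 + X\right) = -20 + 2 X$)
$\left(136 + a{\left(20 \right)}\right) 27 = \left(136 + \left(-20 + 2 \cdot 20\right)\right) 27 = \left(136 + \left(-20 + 40\right)\right) 27 = \left(136 + 20\right) 27 = 156 \cdot 27 = 4212$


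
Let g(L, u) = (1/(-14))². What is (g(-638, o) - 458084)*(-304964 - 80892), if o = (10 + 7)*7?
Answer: 8660968438832/49 ≈ 1.7675e+11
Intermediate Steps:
o = 119 (o = 17*7 = 119)
g(L, u) = 1/196 (g(L, u) = (-1/14)² = 1/196)
(g(-638, o) - 458084)*(-304964 - 80892) = (1/196 - 458084)*(-304964 - 80892) = -89784463/196*(-385856) = 8660968438832/49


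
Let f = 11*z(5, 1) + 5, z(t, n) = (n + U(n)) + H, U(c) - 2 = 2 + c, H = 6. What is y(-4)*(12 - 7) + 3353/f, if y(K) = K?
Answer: 613/137 ≈ 4.4744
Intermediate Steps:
U(c) = 4 + c (U(c) = 2 + (2 + c) = 4 + c)
z(t, n) = 10 + 2*n (z(t, n) = (n + (4 + n)) + 6 = (4 + 2*n) + 6 = 10 + 2*n)
f = 137 (f = 11*(10 + 2*1) + 5 = 11*(10 + 2) + 5 = 11*12 + 5 = 132 + 5 = 137)
y(-4)*(12 - 7) + 3353/f = -4*(12 - 7) + 3353/137 = -4*5 + 3353*(1/137) = -20 + 3353/137 = 613/137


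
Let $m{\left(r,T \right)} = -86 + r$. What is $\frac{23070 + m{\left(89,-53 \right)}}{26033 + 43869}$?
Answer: $\frac{23073}{69902} \approx 0.33008$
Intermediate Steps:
$\frac{23070 + m{\left(89,-53 \right)}}{26033 + 43869} = \frac{23070 + \left(-86 + 89\right)}{26033 + 43869} = \frac{23070 + 3}{69902} = 23073 \cdot \frac{1}{69902} = \frac{23073}{69902}$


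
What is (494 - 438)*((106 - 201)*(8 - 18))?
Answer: 53200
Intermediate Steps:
(494 - 438)*((106 - 201)*(8 - 18)) = 56*(-95*(-10)) = 56*950 = 53200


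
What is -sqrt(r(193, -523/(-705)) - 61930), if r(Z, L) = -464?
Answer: -I*sqrt(62394) ≈ -249.79*I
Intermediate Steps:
-sqrt(r(193, -523/(-705)) - 61930) = -sqrt(-464 - 61930) = -sqrt(-62394) = -I*sqrt(62394)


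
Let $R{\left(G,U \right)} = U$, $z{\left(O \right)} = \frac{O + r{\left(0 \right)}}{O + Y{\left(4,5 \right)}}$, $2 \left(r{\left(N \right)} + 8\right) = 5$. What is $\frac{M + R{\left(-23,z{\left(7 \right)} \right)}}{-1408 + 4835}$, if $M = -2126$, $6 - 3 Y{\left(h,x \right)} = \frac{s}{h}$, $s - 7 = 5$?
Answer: $- \frac{34013}{54832} \approx -0.62031$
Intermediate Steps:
$s = 12$ ($s = 7 + 5 = 12$)
$Y{\left(h,x \right)} = 2 - \frac{4}{h}$ ($Y{\left(h,x \right)} = 2 - \frac{12 \frac{1}{h}}{3} = 2 - \frac{4}{h}$)
$r{\left(N \right)} = - \frac{11}{2}$ ($r{\left(N \right)} = -8 + \frac{1}{2} \cdot 5 = -8 + \frac{5}{2} = - \frac{11}{2}$)
$z{\left(O \right)} = \frac{- \frac{11}{2} + O}{1 + O}$ ($z{\left(O \right)} = \frac{O - \frac{11}{2}}{O + \left(2 - \frac{4}{4}\right)} = \frac{- \frac{11}{2} + O}{O + \left(2 - 1\right)} = \frac{- \frac{11}{2} + O}{O + 1} = \frac{- \frac{11}{2} + O}{1 + O}$)
$\frac{M + R{\left(-23,z{\left(7 \right)} \right)}}{-1408 + 4835} = \frac{-2126 + \frac{- \frac{11}{2} + 7}{1 + 7}}{-1408 + 4835} = \frac{-2126 + \frac{1}{8} \cdot \frac{3}{2}}{3427} = \left(-2126 + \frac{1}{8} \cdot \frac{3}{2}\right) \frac{1}{3427} = \left(-2126 + \frac{3}{16}\right) \frac{1}{3427} = \left(- \frac{34013}{16}\right) \frac{1}{3427} = - \frac{34013}{54832}$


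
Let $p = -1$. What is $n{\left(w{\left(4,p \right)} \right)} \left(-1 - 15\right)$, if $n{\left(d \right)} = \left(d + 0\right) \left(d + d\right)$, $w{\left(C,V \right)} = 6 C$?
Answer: $-18432$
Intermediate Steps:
$n{\left(d \right)} = 2 d^{2}$ ($n{\left(d \right)} = d 2 d = 2 d^{2}$)
$n{\left(w{\left(4,p \right)} \right)} \left(-1 - 15\right) = 2 \left(6 \cdot 4\right)^{2} \left(-1 - 15\right) = 2 \cdot 24^{2} \left(-16\right) = 2 \cdot 576 \left(-16\right) = 1152 \left(-16\right) = -18432$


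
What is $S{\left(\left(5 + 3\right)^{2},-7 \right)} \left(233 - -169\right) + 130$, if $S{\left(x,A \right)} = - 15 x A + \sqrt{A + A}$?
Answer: $2701570 + 402 i \sqrt{14} \approx 2.7016 \cdot 10^{6} + 1504.1 i$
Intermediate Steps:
$S{\left(x,A \right)} = \sqrt{2} \sqrt{A} - 15 A x$ ($S{\left(x,A \right)} = - 15 A x + \sqrt{2 A} = - 15 A x + \sqrt{2} \sqrt{A} = \sqrt{2} \sqrt{A} - 15 A x$)
$S{\left(\left(5 + 3\right)^{2},-7 \right)} \left(233 - -169\right) + 130 = \left(\sqrt{2} \sqrt{-7} - - 105 \left(5 + 3\right)^{2}\right) \left(233 - -169\right) + 130 = \left(\sqrt{2} i \sqrt{7} - - 105 \cdot 8^{2}\right) \left(233 + 169\right) + 130 = \left(i \sqrt{14} - \left(-105\right) 64\right) 402 + 130 = \left(i \sqrt{14} + 6720\right) 402 + 130 = \left(6720 + i \sqrt{14}\right) 402 + 130 = \left(2701440 + 402 i \sqrt{14}\right) + 130 = 2701570 + 402 i \sqrt{14}$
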